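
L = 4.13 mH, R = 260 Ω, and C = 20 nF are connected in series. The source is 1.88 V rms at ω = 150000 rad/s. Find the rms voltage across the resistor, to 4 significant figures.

X_L = ωL = 619.5 Ω
X_C = 1/(ωC) = 333.3 Ω
Net reactance X = X_L − X_C = 286.2 Ω
Z = 260.0 + j286.2 Ω
|Z| = √(260.0² + 286.2²) = 386.6 Ω
I = V/|Z| = 4.862 mA
V_R = I·|Z_R| = 0.004862 × 260.0 = 1.264 V

1.264 V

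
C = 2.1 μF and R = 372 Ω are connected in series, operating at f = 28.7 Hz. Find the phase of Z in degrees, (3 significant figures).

ω = 2πf = 180.3 rad/s
X_C = 1/(ωC) = 2640 Ω
Z = 372 − j2640 Ω
|Z| = √(372² + 2640²) = 2670 Ω
∠Z = arctan(-2640/372) = -82.0°

-82.0°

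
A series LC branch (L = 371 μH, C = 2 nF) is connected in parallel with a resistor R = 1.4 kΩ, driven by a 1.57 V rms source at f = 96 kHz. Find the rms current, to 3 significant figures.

2.83 mA

ω = 2πf = 603200 rad/s
X_L = ωL = 224 Ω
X_C = 1/(ωC) = 829 Ω
Branch 1: Z₁ = R = 1400 Ω
Branch 2 (series LC): Z₂ = j(X_L − X_C) = −j605 Ω
Parallel: Z = Z₁Z₂/(Z₁+Z₂), |Z| = 555 Ω, ∠Z = -66.6°
I = V/|Z| = 1.57/555 = 2.83 mA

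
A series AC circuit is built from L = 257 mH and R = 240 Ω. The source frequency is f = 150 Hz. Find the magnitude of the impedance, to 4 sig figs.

341.0 Ω

ω = 2πf = 942.5 rad/s
X_L = ωL = 242.2 Ω
Z = 240.0 + j242.2 Ω
|Z| = √(240.0² + 242.2²) = 341.0 Ω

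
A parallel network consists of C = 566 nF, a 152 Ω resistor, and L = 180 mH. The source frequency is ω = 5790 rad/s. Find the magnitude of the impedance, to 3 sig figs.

X_L = ωL = 1040 Ω
X_C = 1/(ωC) = 305 Ω
Parallel: admittances add. Y = 1/R + 1/(jωL) + jωC
Y = (0.00658 + j0.00232) S
|Y| = 0.00698 S → |Z| = 1/|Y| = 143 Ω, ∠Z = −∠Y = -19.4°

143 Ω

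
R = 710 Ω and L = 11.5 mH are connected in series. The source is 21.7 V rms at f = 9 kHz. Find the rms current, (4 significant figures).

ω = 2πf = 56550 rad/s
X_L = ωL = 650.3 Ω
Z = 710.0 + j650.3 Ω
|Z| = √(710.0² + 650.3²) = 962.8 Ω
I = V/|Z| = 21.7/962.8 = 22.54 mA

22.54 mA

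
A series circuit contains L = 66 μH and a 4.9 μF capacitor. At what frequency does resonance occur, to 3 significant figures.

8.85 kHz

ω₀ = 1/√(LC) = 1/√(6.6e-05 × 4.9e-06) = 55610 rad/s
f₀ = ω₀/(2π) = 8.85 kHz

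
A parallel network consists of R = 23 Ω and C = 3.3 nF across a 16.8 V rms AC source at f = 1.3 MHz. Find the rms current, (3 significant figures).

859 mA

ω = 2πf = 8.168e+06 rad/s
X_C = 1/(ωC) = 37.1 Ω
Parallel: admittances add. Y = 1/R + jωC
Y = (0.0435 + j0.0270) S
|Y| = 0.0512 S → |Z| = 1/|Y| = 19.5 Ω, ∠Z = −∠Y = -31.8°
I = V/|Z| = 16.8/19.5 = 859 mA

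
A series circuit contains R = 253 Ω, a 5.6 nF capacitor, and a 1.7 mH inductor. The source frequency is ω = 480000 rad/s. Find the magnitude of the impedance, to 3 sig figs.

511 Ω

X_L = ωL = 816 Ω
X_C = 1/(ωC) = 372 Ω
Net reactance X = X_L − X_C = 444 Ω
Z = 253 + j444 Ω
|Z| = √(253² + 444²) = 511 Ω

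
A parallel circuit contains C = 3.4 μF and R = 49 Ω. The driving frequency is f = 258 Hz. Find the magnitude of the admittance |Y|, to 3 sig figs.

21.1 mS

ω = 2πf = 1621 rad/s
X_C = 1/(ωC) = 181 Ω
Parallel: admittances add. Y = 1/R + jωC
Y = (0.0204 + j0.00551) S
|Y| = 0.0211 S → |Z| = 1/|Y| = 47.3 Ω, ∠Z = −∠Y = -15.1°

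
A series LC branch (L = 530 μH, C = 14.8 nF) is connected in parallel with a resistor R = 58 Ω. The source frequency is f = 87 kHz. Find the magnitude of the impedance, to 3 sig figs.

54.8 Ω

ω = 2πf = 546600 rad/s
X_L = ωL = 290 Ω
X_C = 1/(ωC) = 124 Ω
Branch 1: Z₁ = R = 58.0 Ω
Branch 2 (series LC): Z₂ = j(X_L − X_C) = j166 Ω
Parallel: Z = Z₁Z₂/(Z₁+Z₂), |Z| = 54.8 Ω, ∠Z = 19.2°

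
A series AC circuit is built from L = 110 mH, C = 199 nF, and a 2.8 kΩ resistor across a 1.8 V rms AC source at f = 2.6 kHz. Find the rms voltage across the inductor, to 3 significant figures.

1.02 V

ω = 2πf = 16340 rad/s
X_L = ωL = 1800 Ω
X_C = 1/(ωC) = 308 Ω
Net reactance X = X_L − X_C = 1490 Ω
Z = 2800 + j1490 Ω
|Z| = √(2800² + 1490²) = 3170 Ω
I = V/|Z| = 568 μA
V_L = I·|Z_L| = 0.000568 × 1800 = 1.02 V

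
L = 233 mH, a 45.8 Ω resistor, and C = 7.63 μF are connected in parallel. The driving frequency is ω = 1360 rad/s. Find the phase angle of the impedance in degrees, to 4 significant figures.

-18.30°

X_L = ωL = 316.9 Ω
X_C = 1/(ωC) = 96.37 Ω
Parallel: admittances add. Y = 1/R + 1/(jωL) + jωC
Y = (0.02183 + j0.007221) S
|Y| = 0.02300 S → |Z| = 1/|Y| = 43.48 Ω, ∠Z = −∠Y = -18.30°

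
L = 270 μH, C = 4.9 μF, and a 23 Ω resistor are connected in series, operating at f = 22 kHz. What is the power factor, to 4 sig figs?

0.5400

ω = 2πf = 138200 rad/s
X_L = ωL = 37.32 Ω
X_C = 1/(ωC) = 1.476 Ω
Net reactance X = X_L − X_C = 35.85 Ω
Z = 23.00 + j35.85 Ω
|Z| = √(23.00² + 35.85²) = 42.59 Ω
∠Z = arctan(35.85/23.00) = 57.31°
cos φ = cos(57.31°) = 0.5400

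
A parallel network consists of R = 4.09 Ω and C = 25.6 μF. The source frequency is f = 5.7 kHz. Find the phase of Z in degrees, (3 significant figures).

-75.1°

ω = 2πf = 35810 rad/s
X_C = 1/(ωC) = 1.09 Ω
Parallel: admittances add. Y = 1/R + jωC
Y = (0.244 + j0.917) S
|Y| = 0.949 S → |Z| = 1/|Y| = 1.05 Ω, ∠Z = −∠Y = -75.1°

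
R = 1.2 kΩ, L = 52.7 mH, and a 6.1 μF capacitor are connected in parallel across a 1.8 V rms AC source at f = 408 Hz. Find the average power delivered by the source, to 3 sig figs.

ω = 2πf = 2564 rad/s
X_L = ωL = 135 Ω
X_C = 1/(ωC) = 63.9 Ω
Parallel: admittances add. Y = 1/R + 1/(jωL) + jωC
Y = (0.000833 + j0.00824) S
|Y| = 0.00828 S → |Z| = 1/|Y| = 121 Ω, ∠Z = −∠Y = -84.2°
I = V/|Z| = 14.9 mA
P = VI cos φ = 1.8 × 0.0149 × cos(-84.2°) = 2.70 mW

2.70 mW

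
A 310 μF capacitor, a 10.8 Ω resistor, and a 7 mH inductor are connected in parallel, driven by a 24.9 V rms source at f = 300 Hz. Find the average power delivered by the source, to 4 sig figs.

57.41 W

ω = 2πf = 1885 rad/s
X_L = ωL = 13.19 Ω
X_C = 1/(ωC) = 1.711 Ω
Parallel: admittances add. Y = 1/R + 1/(jωL) + jωC
Y = (0.09259 + j0.5085) S
|Y| = 0.5169 S → |Z| = 1/|Y| = 1.935 Ω, ∠Z = −∠Y = -79.68°
I = V/|Z| = 12.87 A
P = VI cos φ = 24.9 × 12.87 × cos(-79.68°) = 57.41 W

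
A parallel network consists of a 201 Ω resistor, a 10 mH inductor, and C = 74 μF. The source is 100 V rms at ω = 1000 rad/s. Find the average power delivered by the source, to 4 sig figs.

49.75 W

X_L = ωL = 10.00 Ω
X_C = 1/(ωC) = 13.51 Ω
Parallel: admittances add. Y = 1/R + 1/(jωL) + jωC
Y = (0.004975 − j0.02600) S
|Y| = 0.02647 S → |Z| = 1/|Y| = 37.78 Ω, ∠Z = −∠Y = 79.17°
I = V/|Z| = 2.647 A
P = VI cos φ = 100 × 2.647 × cos(79.17°) = 49.75 W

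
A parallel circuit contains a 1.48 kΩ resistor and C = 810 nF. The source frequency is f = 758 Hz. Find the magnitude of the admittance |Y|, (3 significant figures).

ω = 2πf = 4763 rad/s
X_C = 1/(ωC) = 259 Ω
Parallel: admittances add. Y = 1/R + jωC
Y = (0.000676 + j0.00386) S
|Y| = 0.00392 S → |Z| = 1/|Y| = 255 Ω, ∠Z = −∠Y = -80.1°

3.92 mS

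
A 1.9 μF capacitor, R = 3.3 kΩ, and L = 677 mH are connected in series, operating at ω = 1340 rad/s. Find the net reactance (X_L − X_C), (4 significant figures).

X_L = ωL = 907.2 Ω
X_C = 1/(ωC) = 392.8 Ω
X = 907.2 − 392.8 = 514.4 Ω

514.4 Ω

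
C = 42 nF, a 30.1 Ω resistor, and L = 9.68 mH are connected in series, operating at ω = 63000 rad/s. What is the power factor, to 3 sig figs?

0.129

X_L = ωL = 610 Ω
X_C = 1/(ωC) = 378 Ω
Net reactance X = X_L − X_C = 232 Ω
Z = 30.1 + j232 Ω
|Z| = √(30.1² + 232²) = 234 Ω
∠Z = arctan(232/30.1) = 82.6°
cos φ = cos(82.6°) = 0.129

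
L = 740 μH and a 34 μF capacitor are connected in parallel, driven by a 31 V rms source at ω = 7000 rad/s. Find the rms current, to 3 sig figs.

1.39 A

X_L = ωL = 5.18 Ω
X_C = 1/(ωC) = 4.20 Ω
Parallel: admittances add. Y = 1/(jωL) + jωC
Y = (0 + j0.0449) S
|Y| = 0.0449 S → |Z| = 1/|Y| = 22.2 Ω, ∠Z = −∠Y = -90.0°
I = V/|Z| = 31/22.2 = 1.39 A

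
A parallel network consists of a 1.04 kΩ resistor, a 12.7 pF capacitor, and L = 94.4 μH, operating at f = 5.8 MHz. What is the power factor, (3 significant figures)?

ω = 2πf = 3.644e+07 rad/s
X_L = ωL = 3440 Ω
X_C = 1/(ωC) = 2160 Ω
Parallel: admittances add. Y = 1/R + 1/(jωL) + jωC
Y = (0.000962 + j0.000172) S
|Y| = 0.000977 S → |Z| = 1/|Y| = 1020 Ω, ∠Z = −∠Y = -10.1°
cos φ = cos(-10.1°) = 0.984

0.984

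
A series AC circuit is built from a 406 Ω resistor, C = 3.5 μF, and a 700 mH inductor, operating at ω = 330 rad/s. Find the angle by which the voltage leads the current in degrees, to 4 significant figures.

X_L = ωL = 231.0 Ω
X_C = 1/(ωC) = 865.8 Ω
Net reactance X = X_L − X_C = -634.8 Ω
Z = 406.0 − j634.8 Ω
|Z| = √(406.0² + 634.8²) = 753.5 Ω
∠Z = arctan(-634.8/406.0) = -57.40°

-57.40°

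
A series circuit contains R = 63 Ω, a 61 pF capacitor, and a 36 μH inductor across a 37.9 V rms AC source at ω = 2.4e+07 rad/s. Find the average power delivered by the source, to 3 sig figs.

X_L = ωL = 864 Ω
X_C = 1/(ωC) = 683 Ω
Net reactance X = X_L − X_C = 181 Ω
Z = 63.0 + j181 Ω
|Z| = √(63.0² + 181²) = 192 Ω
∠Z = arctan(181/63.0) = 70.8°
I = V/|Z| = 198 mA
P = VI cos φ = 37.9 × 0.198 × cos(70.8°) = 2.47 W

2.47 W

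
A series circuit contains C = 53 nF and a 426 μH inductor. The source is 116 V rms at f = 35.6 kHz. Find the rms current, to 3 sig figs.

10.6 A

ω = 2πf = 223700 rad/s
X_L = ωL = 95.3 Ω
X_C = 1/(ωC) = 84.4 Ω
Net reactance X = X_L − X_C = 10.9 Ω
Z = j10.9 Ω
|Z| = √(0² + 10.9²) = 10.9 Ω
I = V/|Z| = 116/10.9 = 10.6 A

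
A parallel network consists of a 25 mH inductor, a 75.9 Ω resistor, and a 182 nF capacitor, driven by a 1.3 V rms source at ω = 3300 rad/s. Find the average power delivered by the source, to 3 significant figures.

22.3 mW

X_L = ωL = 82.5 Ω
X_C = 1/(ωC) = 1670 Ω
Parallel: admittances add. Y = 1/R + 1/(jωL) + jωC
Y = (0.0132 − j0.0115) S
|Y| = 0.0175 S → |Z| = 1/|Y| = 57.1 Ω, ∠Z = −∠Y = 41.2°
I = V/|Z| = 22.8 mA
P = VI cos φ = 1.3 × 0.0228 × cos(41.2°) = 22.3 mW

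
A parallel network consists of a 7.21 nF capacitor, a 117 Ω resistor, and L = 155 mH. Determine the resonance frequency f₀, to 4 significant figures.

ω₀ = 1/√(LC) = 1/√(0.155 × 7.21e-09) = 29910 rad/s
f₀ = ω₀/(2π) = 4.761 kHz

4.761 kHz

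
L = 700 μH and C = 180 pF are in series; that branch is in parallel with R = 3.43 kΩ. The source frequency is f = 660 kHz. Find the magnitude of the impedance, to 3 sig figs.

ω = 2πf = 4.147e+06 rad/s
X_L = ωL = 2900 Ω
X_C = 1/(ωC) = 1340 Ω
Branch 1: Z₁ = R = 3430 Ω
Branch 2 (series LC): Z₂ = j(X_L − X_C) = j1560 Ω
Parallel: Z = Z₁Z₂/(Z₁+Z₂), |Z| = 1420 Ω, ∠Z = 65.5°

1420 Ω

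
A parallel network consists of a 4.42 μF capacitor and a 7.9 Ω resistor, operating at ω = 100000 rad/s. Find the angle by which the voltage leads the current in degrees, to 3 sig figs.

-74.0°

X_C = 1/(ωC) = 2.26 Ω
Parallel: admittances add. Y = 1/R + jωC
Y = (0.127 + j0.442) S
|Y| = 0.460 S → |Z| = 1/|Y| = 2.18 Ω, ∠Z = −∠Y = -74.0°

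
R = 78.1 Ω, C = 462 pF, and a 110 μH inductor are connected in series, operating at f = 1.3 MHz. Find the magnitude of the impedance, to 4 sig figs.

638.3 Ω

ω = 2πf = 8.168e+06 rad/s
X_L = ωL = 898.5 Ω
X_C = 1/(ωC) = 265.0 Ω
Net reactance X = X_L − X_C = 633.5 Ω
Z = 78.10 + j633.5 Ω
|Z| = √(78.10² + 633.5²) = 638.3 Ω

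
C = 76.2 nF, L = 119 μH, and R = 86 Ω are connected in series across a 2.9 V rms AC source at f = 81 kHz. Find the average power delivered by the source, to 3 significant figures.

ω = 2πf = 508900 rad/s
X_L = ωL = 60.6 Ω
X_C = 1/(ωC) = 25.8 Ω
Net reactance X = X_L − X_C = 34.8 Ω
Z = 86.0 + j34.8 Ω
|Z| = √(86.0² + 34.8²) = 92.8 Ω
∠Z = arctan(34.8/86.0) = 22.0°
I = V/|Z| = 31.3 mA
P = VI cos φ = 2.9 × 0.0313 × cos(22.0°) = 84.0 mW

84.0 mW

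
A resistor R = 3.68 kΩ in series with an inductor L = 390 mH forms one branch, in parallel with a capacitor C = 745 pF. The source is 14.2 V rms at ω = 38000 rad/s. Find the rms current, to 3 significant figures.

548 μA

X_L = ωL = 14800 Ω
X_C = 1/(ωC) = 35300 Ω
Branch 1 (R+jX_L): Z₁ = 3680 + j14800 Ω, |Z₁| = 15300 Ω
Branch 2 (−jX_C): Z₂ = −j35300 Ω
Parallel: Z = Z₁Z₂/(Z₁+Z₂), |Z| = 25900 Ω, ∠Z = 65.9°
I = V/|Z| = 14.2/25900 = 548 μA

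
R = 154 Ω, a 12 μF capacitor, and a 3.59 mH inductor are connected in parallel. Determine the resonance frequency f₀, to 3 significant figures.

767 Hz

ω₀ = 1/√(LC) = 1/√(0.00359 × 1.2e-05) = 4818 rad/s
f₀ = ω₀/(2π) = 767 Hz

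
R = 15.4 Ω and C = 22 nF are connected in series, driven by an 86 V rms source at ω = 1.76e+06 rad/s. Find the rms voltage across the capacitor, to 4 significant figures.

73.87 V

X_C = 1/(ωC) = 25.83 Ω
Z = 15.40 − j25.83 Ω
|Z| = √(15.40² + 25.83²) = 30.07 Ω
I = V/|Z| = 2.860 A
V_C = I·|Z_C| = 2.860 × 25.83 = 73.87 V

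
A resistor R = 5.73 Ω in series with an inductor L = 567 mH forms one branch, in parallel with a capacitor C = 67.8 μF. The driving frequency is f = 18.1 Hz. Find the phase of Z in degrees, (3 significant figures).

ω = 2πf = 113.7 rad/s
X_L = ωL = 64.5 Ω
X_C = 1/(ωC) = 130 Ω
Branch 1 (R+jX_L): Z₁ = 5.73 + j64.5 Ω, |Z₁| = 64.7 Ω
Branch 2 (−jX_C): Z₂ = −j130 Ω
Parallel: Z = Z₁Z₂/(Z₁+Z₂), |Z| = 128 Ω, ∠Z = 79.9°

79.9°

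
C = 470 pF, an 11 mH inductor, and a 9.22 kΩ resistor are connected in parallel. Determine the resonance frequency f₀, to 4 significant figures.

ω₀ = 1/√(LC) = 1/√(0.011 × 4.7e-10) = 439800 rad/s
f₀ = ω₀/(2π) = 70.00 kHz

70.00 kHz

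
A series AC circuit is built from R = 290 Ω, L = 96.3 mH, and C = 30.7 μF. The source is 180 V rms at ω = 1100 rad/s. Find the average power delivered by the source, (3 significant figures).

X_L = ωL = 106 Ω
X_C = 1/(ωC) = 29.6 Ω
Net reactance X = X_L − X_C = 76.3 Ω
Z = 290 + j76.3 Ω
|Z| = √(290² + 76.3²) = 300 Ω
∠Z = arctan(76.3/290) = 14.7°
I = V/|Z| = 600 mA
P = VI cos φ = 180 × 0.600 × cos(14.7°) = 104 W

104 W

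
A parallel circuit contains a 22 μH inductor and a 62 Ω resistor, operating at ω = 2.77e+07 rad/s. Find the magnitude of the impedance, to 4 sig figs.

X_L = ωL = 609.4 Ω
Parallel: admittances add. Y = 1/R + 1/(jωL)
Y = (0.01613 − j0.001641) S
|Y| = 0.01621 S → |Z| = 1/|Y| = 61.68 Ω, ∠Z = −∠Y = 5.809°

61.68 Ω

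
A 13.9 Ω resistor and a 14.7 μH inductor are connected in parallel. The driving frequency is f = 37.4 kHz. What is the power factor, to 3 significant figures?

ω = 2πf = 235000 rad/s
X_L = ωL = 3.45 Ω
Parallel: admittances add. Y = 1/R + 1/(jωL)
Y = (0.0719 − j0.289) S
|Y| = 0.298 S → |Z| = 1/|Y| = 3.35 Ω, ∠Z = −∠Y = 76.0°
cos φ = cos(76.0°) = 0.241

0.241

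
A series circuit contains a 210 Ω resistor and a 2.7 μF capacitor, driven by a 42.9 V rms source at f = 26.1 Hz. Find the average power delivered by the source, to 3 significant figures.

ω = 2πf = 164.0 rad/s
X_C = 1/(ωC) = 2260 Ω
Z = 210 − j2260 Ω
|Z| = √(210² + 2260²) = 2270 Ω
∠Z = arctan(-2260/210) = -84.7°
I = V/|Z| = 18.9 mA
P = VI cos φ = 42.9 × 0.0189 × cos(-84.7°) = 75.1 mW

75.1 mW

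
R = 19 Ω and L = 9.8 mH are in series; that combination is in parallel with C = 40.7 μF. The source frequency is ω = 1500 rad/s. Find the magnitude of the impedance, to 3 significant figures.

X_L = ωL = 14.7 Ω
X_C = 1/(ωC) = 16.4 Ω
Branch 1 (R+jX_L): Z₁ = 19.0 + j14.7 Ω, |Z₁| = 24.0 Ω
Branch 2 (−jX_C): Z₂ = −j16.4 Ω
Parallel: Z = Z₁Z₂/(Z₁+Z₂), |Z| = 20.6 Ω, ∠Z = -47.2°

20.6 Ω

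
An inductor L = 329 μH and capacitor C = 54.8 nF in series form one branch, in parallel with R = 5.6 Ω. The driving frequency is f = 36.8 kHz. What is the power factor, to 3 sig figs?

0.453

ω = 2πf = 231200 rad/s
X_L = ωL = 76.1 Ω
X_C = 1/(ωC) = 78.9 Ω
Branch 1: Z₁ = R = 5.60 Ω
Branch 2 (series LC): Z₂ = j(X_L − X_C) = −j2.85 Ω
Parallel: Z = Z₁Z₂/(Z₁+Z₂), |Z| = 2.54 Ω, ∠Z = -63.0°
cos φ = cos(-63.0°) = 0.453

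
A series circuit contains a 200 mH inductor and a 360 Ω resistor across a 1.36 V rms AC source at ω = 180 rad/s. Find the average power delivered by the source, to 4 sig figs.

5.087 mW

X_L = ωL = 36.00 Ω
Z = 360.0 + j36.00 Ω
|Z| = √(360.0² + 36.00²) = 361.8 Ω
∠Z = arctan(36.00/360.0) = 5.711°
I = V/|Z| = 3.759 mA
P = VI cos φ = 1.36 × 0.003759 × cos(5.711°) = 5.087 mW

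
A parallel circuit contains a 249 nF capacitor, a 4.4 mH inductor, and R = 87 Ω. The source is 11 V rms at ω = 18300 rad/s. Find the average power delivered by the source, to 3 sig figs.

1.39 W

X_L = ωL = 80.5 Ω
X_C = 1/(ωC) = 219 Ω
Parallel: admittances add. Y = 1/R + 1/(jωL) + jωC
Y = (0.0115 − j0.00786) S
|Y| = 0.0139 S → |Z| = 1/|Y| = 71.8 Ω, ∠Z = −∠Y = 34.4°
I = V/|Z| = 153 mA
P = VI cos φ = 11 × 0.153 × cos(34.4°) = 1.39 W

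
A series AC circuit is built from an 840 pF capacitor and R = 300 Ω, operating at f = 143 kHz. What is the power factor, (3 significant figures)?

0.221

ω = 2πf = 898500 rad/s
X_C = 1/(ωC) = 1320 Ω
Z = 300 − j1320 Ω
|Z| = √(300² + 1320²) = 1360 Ω
∠Z = arctan(-1320/300) = -77.2°
cos φ = cos(-77.2°) = 0.221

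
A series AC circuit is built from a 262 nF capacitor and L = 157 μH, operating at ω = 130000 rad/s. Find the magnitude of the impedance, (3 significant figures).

X_L = ωL = 20.4 Ω
X_C = 1/(ωC) = 29.4 Ω
Net reactance X = X_L − X_C = -8.95 Ω
Z = − j8.95 Ω
|Z| = √(0² + 8.95²) = 8.95 Ω

8.95 Ω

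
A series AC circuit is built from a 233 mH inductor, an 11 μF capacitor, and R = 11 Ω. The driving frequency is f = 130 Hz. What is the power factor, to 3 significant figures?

0.138

ω = 2πf = 816.8 rad/s
X_L = ωL = 190 Ω
X_C = 1/(ωC) = 111 Ω
Net reactance X = X_L − X_C = 79.0 Ω
Z = 11.0 + j79.0 Ω
|Z| = √(11.0² + 79.0²) = 79.8 Ω
∠Z = arctan(79.0/11.0) = 82.1°
cos φ = cos(82.1°) = 0.138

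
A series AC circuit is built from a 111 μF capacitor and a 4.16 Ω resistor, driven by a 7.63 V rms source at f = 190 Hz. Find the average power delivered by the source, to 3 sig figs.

3.26 W

ω = 2πf = 1194 rad/s
X_C = 1/(ωC) = 7.55 Ω
Z = 4.16 − j7.55 Ω
|Z| = √(4.16² + 7.55²) = 8.62 Ω
∠Z = arctan(-7.55/4.16) = -61.1°
I = V/|Z| = 885 mA
P = VI cos φ = 7.63 × 0.885 × cos(-61.1°) = 3.26 W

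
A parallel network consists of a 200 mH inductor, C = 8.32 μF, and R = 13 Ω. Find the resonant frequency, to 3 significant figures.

ω₀ = 1/√(LC) = 1/√(0.2 × 8.32e-06) = 775.2 rad/s
f₀ = ω₀/(2π) = 123 Hz

123 Hz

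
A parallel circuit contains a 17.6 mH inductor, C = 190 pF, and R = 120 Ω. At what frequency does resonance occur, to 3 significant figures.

87.0 kHz

ω₀ = 1/√(LC) = 1/√(0.0176 × 1.9e-10) = 546800 rad/s
f₀ = ω₀/(2π) = 87.0 kHz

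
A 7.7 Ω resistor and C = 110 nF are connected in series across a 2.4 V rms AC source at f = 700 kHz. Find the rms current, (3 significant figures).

ω = 2πf = 4.398e+06 rad/s
X_C = 1/(ωC) = 2.07 Ω
Z = 7.70 − j2.07 Ω
|Z| = √(7.70² + 2.07²) = 7.97 Ω
I = V/|Z| = 2.4/7.97 = 301 mA

301 mA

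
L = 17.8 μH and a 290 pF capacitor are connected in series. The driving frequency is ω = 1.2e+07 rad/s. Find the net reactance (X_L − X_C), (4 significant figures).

-73.76 Ω

X_L = ωL = 213.6 Ω
X_C = 1/(ωC) = 287.4 Ω
X = 213.6 − 287.4 = -73.76 Ω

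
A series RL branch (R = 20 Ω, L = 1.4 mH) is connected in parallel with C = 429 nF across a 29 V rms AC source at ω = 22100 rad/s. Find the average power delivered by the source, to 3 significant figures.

X_L = ωL = 30.9 Ω
X_C = 1/(ωC) = 105 Ω
Branch 1 (R+jX_L): Z₁ = 20.0 + j30.9 Ω, |Z₁| = 36.8 Ω
Branch 2 (−jX_C): Z₂ = −j105 Ω
Parallel: Z = Z₁Z₂/(Z₁+Z₂), |Z| = 50.4 Ω, ∠Z = 42.1°
I = V/|Z| = 576 mA
P = VI cos φ = 29 × 0.576 × cos(42.1°) = 12.4 W

12.4 W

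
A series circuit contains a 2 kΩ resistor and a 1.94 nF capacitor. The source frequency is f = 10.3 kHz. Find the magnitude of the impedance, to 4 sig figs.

8212 Ω

ω = 2πf = 64720 rad/s
X_C = 1/(ωC) = 7965 Ω
Z = 2000 − j7965 Ω
|Z| = √(2000² + 7965²) = 8212 Ω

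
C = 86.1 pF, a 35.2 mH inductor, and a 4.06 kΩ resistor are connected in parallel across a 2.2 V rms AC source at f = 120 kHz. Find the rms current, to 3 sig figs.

ω = 2πf = 754000 rad/s
X_L = ωL = 26500 Ω
X_C = 1/(ωC) = 15400 Ω
Parallel: admittances add. Y = 1/R + 1/(jωL) + jωC
Y = (0.000246 + j2.72e-05) S
|Y| = 0.000248 S → |Z| = 1/|Y| = 4040 Ω, ∠Z = −∠Y = -6.31°
I = V/|Z| = 2.2/4040 = 545 μA

545 μA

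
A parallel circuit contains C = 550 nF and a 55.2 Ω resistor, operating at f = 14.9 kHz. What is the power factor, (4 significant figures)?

ω = 2πf = 93620 rad/s
X_C = 1/(ωC) = 19.42 Ω
Parallel: admittances add. Y = 1/R + jωC
Y = (0.01812 + j0.05149) S
|Y| = 0.05458 S → |Z| = 1/|Y| = 18.32 Ω, ∠Z = −∠Y = -70.62°
cos φ = cos(-70.62°) = 0.3319

0.3319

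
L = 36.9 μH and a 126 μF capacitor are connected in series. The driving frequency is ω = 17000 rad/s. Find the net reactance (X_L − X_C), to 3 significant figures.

X_L = ωL = 0.627 Ω
X_C = 1/(ωC) = 0.467 Ω
X = 0.627 − 0.467 = 0.160 Ω

0.160 Ω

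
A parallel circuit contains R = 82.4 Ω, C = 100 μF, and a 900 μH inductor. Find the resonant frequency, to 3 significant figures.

531 Hz

ω₀ = 1/√(LC) = 1/√(0.0009 × 0.0001) = 3333 rad/s
f₀ = ω₀/(2π) = 531 Hz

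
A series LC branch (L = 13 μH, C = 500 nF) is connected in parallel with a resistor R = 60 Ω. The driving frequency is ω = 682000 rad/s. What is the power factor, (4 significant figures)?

X_L = ωL = 8.866 Ω
X_C = 1/(ωC) = 2.933 Ω
Branch 1: Z₁ = R = 60.00 Ω
Branch 2 (series LC): Z₂ = j(X_L − X_C) = j5.933 Ω
Parallel: Z = Z₁Z₂/(Z₁+Z₂), |Z| = 5.905 Ω, ∠Z = 84.35°
cos φ = cos(84.35°) = 0.09841

0.09841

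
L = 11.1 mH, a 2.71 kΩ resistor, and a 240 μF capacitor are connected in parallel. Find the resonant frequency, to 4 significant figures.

ω₀ = 1/√(LC) = 1/√(0.0111 × 0.00024) = 612.7 rad/s
f₀ = ω₀/(2π) = 97.51 Hz

97.51 Hz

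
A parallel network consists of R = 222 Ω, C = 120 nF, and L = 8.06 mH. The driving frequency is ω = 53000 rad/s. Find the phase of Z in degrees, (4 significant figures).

-41.74°

X_L = ωL = 427.2 Ω
X_C = 1/(ωC) = 157.2 Ω
Parallel: admittances add. Y = 1/R + 1/(jωL) + jωC
Y = (0.004505 + j0.004019) S
|Y| = 0.006037 S → |Z| = 1/|Y| = 165.6 Ω, ∠Z = −∠Y = -41.74°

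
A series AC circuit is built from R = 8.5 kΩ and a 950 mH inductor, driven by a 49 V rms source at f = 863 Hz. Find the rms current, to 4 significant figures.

ω = 2πf = 5422 rad/s
X_L = ωL = 5151 Ω
Z = 8500 + j5151 Ω
|Z| = √(8500² + 5151²) = 9939 Ω
I = V/|Z| = 49/9939 = 4.930 mA

4.930 mA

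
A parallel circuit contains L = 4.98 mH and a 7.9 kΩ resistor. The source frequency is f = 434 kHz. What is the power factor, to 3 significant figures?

ω = 2πf = 2.727e+06 rad/s
X_L = ωL = 13600 Ω
Parallel: admittances add. Y = 1/R + 1/(jωL)
Y = (0.000127 − j7.36e-05) S
|Y| = 0.000146 S → |Z| = 1/|Y| = 6830 Ω, ∠Z = −∠Y = 30.2°
cos φ = cos(30.2°) = 0.864

0.864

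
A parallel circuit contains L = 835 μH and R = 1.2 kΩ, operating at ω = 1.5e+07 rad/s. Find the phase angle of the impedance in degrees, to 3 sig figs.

5.47°

X_L = ωL = 12500 Ω
Parallel: admittances add. Y = 1/R + 1/(jωL)
Y = (0.000833 − j7.98e-05) S
|Y| = 0.000837 S → |Z| = 1/|Y| = 1190 Ω, ∠Z = −∠Y = 5.47°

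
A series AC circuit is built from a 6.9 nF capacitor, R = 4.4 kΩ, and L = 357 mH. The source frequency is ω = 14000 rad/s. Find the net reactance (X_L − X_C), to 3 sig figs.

-5350 Ω

X_L = ωL = 5000 Ω
X_C = 1/(ωC) = 10400 Ω
X = 5000 − 10400 = -5350 Ω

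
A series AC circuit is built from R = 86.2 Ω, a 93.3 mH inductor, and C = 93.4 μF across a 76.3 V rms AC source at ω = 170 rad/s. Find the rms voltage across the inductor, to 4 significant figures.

X_L = ωL = 15.86 Ω
X_C = 1/(ωC) = 62.98 Ω
Net reactance X = X_L − X_C = -47.12 Ω
Z = 86.20 − j47.12 Ω
|Z| = √(86.20² + 47.12²) = 98.24 Ω
I = V/|Z| = 776.7 mA
V_L = I·|Z_L| = 0.7767 × 15.86 = 12.32 V

12.32 V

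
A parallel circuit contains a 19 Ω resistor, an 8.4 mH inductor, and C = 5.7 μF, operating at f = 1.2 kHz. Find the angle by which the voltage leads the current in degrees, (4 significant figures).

ω = 2πf = 7540 rad/s
X_L = ωL = 63.33 Ω
X_C = 1/(ωC) = 23.27 Ω
Parallel: admittances add. Y = 1/R + 1/(jωL) + jωC
Y = (0.05263 + j0.02719) S
|Y| = 0.05924 S → |Z| = 1/|Y| = 16.88 Ω, ∠Z = −∠Y = -27.32°

-27.32°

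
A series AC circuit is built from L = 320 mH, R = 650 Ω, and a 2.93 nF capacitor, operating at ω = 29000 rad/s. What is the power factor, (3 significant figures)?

X_L = ωL = 9280 Ω
X_C = 1/(ωC) = 11800 Ω
Net reactance X = X_L − X_C = -2490 Ω
Z = 650 − j2490 Ω
|Z| = √(650² + 2490²) = 2570 Ω
∠Z = arctan(-2490/650) = -75.4°
cos φ = cos(-75.4°) = 0.253

0.253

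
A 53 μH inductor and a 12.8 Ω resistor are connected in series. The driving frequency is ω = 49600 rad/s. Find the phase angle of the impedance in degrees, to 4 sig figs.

11.61°

X_L = ωL = 2.629 Ω
Z = 12.80 + j2.629 Ω
|Z| = √(12.80² + 2.629²) = 13.07 Ω
∠Z = arctan(2.629/12.80) = 11.61°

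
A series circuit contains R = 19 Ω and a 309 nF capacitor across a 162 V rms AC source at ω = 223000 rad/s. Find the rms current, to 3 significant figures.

6.78 A

X_C = 1/(ωC) = 14.5 Ω
Z = 19.0 − j14.5 Ω
|Z| = √(19.0² + 14.5²) = 23.9 Ω
I = V/|Z| = 162/23.9 = 6.78 A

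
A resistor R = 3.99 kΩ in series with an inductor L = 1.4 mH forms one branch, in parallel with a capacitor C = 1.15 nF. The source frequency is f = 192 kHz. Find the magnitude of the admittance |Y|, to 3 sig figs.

1.31 mS

ω = 2πf = 1.206e+06 rad/s
X_L = ωL = 1690 Ω
X_C = 1/(ωC) = 721 Ω
Branch 1 (R+jX_L): Z₁ = 3990 + j1690 Ω, |Z₁| = 4330 Ω
Branch 2 (−jX_C): Z₂ = −j721 Ω
Parallel: Z = Z₁Z₂/(Z₁+Z₂), |Z| = 761 Ω, ∠Z = -80.7°
|Y| = 1/|Z| = 1.31 mS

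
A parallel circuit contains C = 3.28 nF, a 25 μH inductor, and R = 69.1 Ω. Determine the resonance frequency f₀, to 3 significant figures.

ω₀ = 1/√(LC) = 1/√(2.5e-05 × 3.28e-09) = 3.492e+06 rad/s
f₀ = ω₀/(2π) = 556 kHz

556 kHz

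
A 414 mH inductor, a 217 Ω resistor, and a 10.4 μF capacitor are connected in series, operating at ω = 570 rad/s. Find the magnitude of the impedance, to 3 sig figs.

X_L = ωL = 236 Ω
X_C = 1/(ωC) = 169 Ω
Net reactance X = X_L − X_C = 67.3 Ω
Z = 217 + j67.3 Ω
|Z| = √(217² + 67.3²) = 227 Ω

227 Ω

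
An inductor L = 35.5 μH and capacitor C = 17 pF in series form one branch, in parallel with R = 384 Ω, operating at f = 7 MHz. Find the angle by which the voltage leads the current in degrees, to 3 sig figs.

ω = 2πf = 4.398e+07 rad/s
X_L = ωL = 1560 Ω
X_C = 1/(ωC) = 1340 Ω
Branch 1: Z₁ = R = 384 Ω
Branch 2 (series LC): Z₂ = j(X_L − X_C) = j224 Ω
Parallel: Z = Z₁Z₂/(Z₁+Z₂), |Z| = 193 Ω, ∠Z = 59.8°

59.8°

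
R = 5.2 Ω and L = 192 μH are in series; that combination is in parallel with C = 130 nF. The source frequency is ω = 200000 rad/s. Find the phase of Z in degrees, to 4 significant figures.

X_L = ωL = 38.40 Ω
X_C = 1/(ωC) = 38.46 Ω
Branch 1 (R+jX_L): Z₁ = 5.200 + j38.40 Ω, |Z₁| = 38.75 Ω
Branch 2 (−jX_C): Z₂ = −j38.46 Ω
Parallel: Z = Z₁Z₂/(Z₁+Z₂), |Z| = 286.6 Ω, ∠Z = -7.034°

-7.034°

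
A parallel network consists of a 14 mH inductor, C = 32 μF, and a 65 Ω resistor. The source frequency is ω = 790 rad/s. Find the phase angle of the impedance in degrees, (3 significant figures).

76.7°

X_L = ωL = 11.1 Ω
X_C = 1/(ωC) = 39.6 Ω
Parallel: admittances add. Y = 1/R + 1/(jωL) + jωC
Y = (0.0154 − j0.0651) S
|Y| = 0.0669 S → |Z| = 1/|Y| = 14.9 Ω, ∠Z = −∠Y = 76.7°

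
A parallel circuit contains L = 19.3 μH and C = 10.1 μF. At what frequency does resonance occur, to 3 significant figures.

11.4 kHz

ω₀ = 1/√(LC) = 1/√(1.93e-05 × 1.01e-05) = 71620 rad/s
f₀ = ω₀/(2π) = 11.4 kHz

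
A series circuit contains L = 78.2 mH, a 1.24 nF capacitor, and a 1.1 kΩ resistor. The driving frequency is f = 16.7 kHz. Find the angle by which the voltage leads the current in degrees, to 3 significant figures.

25.3°

ω = 2πf = 104900 rad/s
X_L = ωL = 8210 Ω
X_C = 1/(ωC) = 7690 Ω
Net reactance X = X_L − X_C = 520 Ω
Z = 1100 + j520 Ω
|Z| = √(1100² + 520²) = 1220 Ω
∠Z = arctan(520/1100) = 25.3°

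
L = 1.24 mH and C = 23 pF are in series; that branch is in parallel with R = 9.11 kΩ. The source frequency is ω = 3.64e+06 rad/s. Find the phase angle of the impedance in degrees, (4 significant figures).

-50.80°

X_L = ωL = 4514 Ω
X_C = 1/(ωC) = 11940 Ω
Branch 1: Z₁ = R = 9110 Ω
Branch 2 (series LC): Z₂ = j(X_L − X_C) = −j7431 Ω
Parallel: Z = Z₁Z₂/(Z₁+Z₂), |Z| = 5758 Ω, ∠Z = -50.80°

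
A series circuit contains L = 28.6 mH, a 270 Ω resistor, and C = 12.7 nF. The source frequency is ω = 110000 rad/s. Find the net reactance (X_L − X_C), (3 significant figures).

2430 Ω

X_L = ωL = 3150 Ω
X_C = 1/(ωC) = 716 Ω
X = 3150 − 716 = 2430 Ω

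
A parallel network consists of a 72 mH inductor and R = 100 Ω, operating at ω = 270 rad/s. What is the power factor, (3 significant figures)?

X_L = ωL = 19.4 Ω
Parallel: admittances add. Y = 1/R + 1/(jωL)
Y = (0.0100 − j0.0514) S
|Y| = 0.0524 S → |Z| = 1/|Y| = 19.1 Ω, ∠Z = −∠Y = 79.0°
cos φ = cos(79.0°) = 0.191

0.191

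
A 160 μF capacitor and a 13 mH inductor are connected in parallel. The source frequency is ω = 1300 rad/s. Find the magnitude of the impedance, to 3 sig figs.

X_L = ωL = 16.9 Ω
X_C = 1/(ωC) = 4.81 Ω
Parallel: admittances add. Y = 1/(jωL) + jωC
Y = (0 + j0.149) S
|Y| = 0.149 S → |Z| = 1/|Y| = 6.72 Ω, ∠Z = −∠Y = -90.0°

6.72 Ω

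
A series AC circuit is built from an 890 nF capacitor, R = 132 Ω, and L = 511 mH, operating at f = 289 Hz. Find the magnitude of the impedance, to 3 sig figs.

336 Ω

ω = 2πf = 1816 rad/s
X_L = ωL = 928 Ω
X_C = 1/(ωC) = 619 Ω
Net reactance X = X_L − X_C = 309 Ω
Z = 132 + j309 Ω
|Z| = √(132² + 309²) = 336 Ω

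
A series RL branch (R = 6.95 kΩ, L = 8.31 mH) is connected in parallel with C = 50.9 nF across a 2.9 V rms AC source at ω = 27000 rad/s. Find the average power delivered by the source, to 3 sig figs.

X_L = ωL = 224 Ω
X_C = 1/(ωC) = 728 Ω
Branch 1 (R+jX_L): Z₁ = 6950 + j224 Ω, |Z₁| = 6950 Ω
Branch 2 (−jX_C): Z₂ = −j728 Ω
Parallel: Z = Z₁Z₂/(Z₁+Z₂), |Z| = 726 Ω, ∠Z = -84.0°
I = V/|Z| = 3.99 mA
P = VI cos φ = 2.9 × 0.00399 × cos(-84.0°) = 1.21 mW

1.21 mW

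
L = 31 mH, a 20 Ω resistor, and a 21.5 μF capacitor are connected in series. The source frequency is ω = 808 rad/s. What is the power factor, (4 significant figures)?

X_L = ωL = 25.05 Ω
X_C = 1/(ωC) = 57.56 Ω
Net reactance X = X_L − X_C = -32.52 Ω
Z = 20.00 − j32.52 Ω
|Z| = √(20.00² + 32.52²) = 38.17 Ω
∠Z = arctan(-32.52/20.00) = -58.41°
cos φ = cos(-58.41°) = 0.5239

0.5239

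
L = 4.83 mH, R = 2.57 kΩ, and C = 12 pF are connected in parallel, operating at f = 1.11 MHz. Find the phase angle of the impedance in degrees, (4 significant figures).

ω = 2πf = 6.974e+06 rad/s
X_L = ωL = 33690 Ω
X_C = 1/(ωC) = 11950 Ω
Parallel: admittances add. Y = 1/R + 1/(jωL) + jωC
Y = (0.0003891 + j5.401e-05) S
|Y| = 0.0003928 S → |Z| = 1/|Y| = 2546 Ω, ∠Z = −∠Y = -7.902°

-7.902°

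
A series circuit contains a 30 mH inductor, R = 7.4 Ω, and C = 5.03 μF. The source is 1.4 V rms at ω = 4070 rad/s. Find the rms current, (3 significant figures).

19.0 mA

X_L = ωL = 122 Ω
X_C = 1/(ωC) = 48.8 Ω
Net reactance X = X_L − X_C = 73.3 Ω
Z = 7.40 + j73.3 Ω
|Z| = √(7.40² + 73.3²) = 73.6 Ω
I = V/|Z| = 1.4/73.6 = 19.0 mA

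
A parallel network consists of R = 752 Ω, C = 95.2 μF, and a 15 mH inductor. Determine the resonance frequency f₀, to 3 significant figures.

133 Hz

ω₀ = 1/√(LC) = 1/√(0.015 × 9.52e-05) = 836.8 rad/s
f₀ = ω₀/(2π) = 133 Hz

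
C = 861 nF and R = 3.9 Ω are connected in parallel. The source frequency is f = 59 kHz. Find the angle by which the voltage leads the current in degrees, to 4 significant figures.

ω = 2πf = 370700 rad/s
X_C = 1/(ωC) = 3.133 Ω
Parallel: admittances add. Y = 1/R + jωC
Y = (0.2564 + j0.3192) S
|Y| = 0.4094 S → |Z| = 1/|Y| = 2.443 Ω, ∠Z = −∠Y = -51.22°

-51.22°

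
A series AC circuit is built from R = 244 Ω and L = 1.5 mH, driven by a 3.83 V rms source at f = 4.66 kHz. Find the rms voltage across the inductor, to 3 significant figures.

ω = 2πf = 29280 rad/s
X_L = ωL = 43.9 Ω
Z = 244 + j43.9 Ω
|Z| = √(244² + 43.9²) = 248 Ω
I = V/|Z| = 15.4 mA
V_L = I·|Z_L| = 0.0154 × 43.9 = 0.678 V

0.678 V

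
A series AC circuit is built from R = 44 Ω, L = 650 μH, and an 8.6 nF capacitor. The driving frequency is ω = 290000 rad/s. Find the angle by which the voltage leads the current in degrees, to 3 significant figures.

-78.3°

X_L = ωL = 188 Ω
X_C = 1/(ωC) = 401 Ω
Net reactance X = X_L − X_C = -212 Ω
Z = 44.0 − j212 Ω
|Z| = √(44.0² + 212²) = 217 Ω
∠Z = arctan(-212/44.0) = -78.3°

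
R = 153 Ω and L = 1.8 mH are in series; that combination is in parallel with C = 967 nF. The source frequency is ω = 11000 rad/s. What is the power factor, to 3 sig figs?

0.548

X_L = ωL = 19.8 Ω
X_C = 1/(ωC) = 94.0 Ω
Branch 1 (R+jX_L): Z₁ = 153 + j19.8 Ω, |Z₁| = 154 Ω
Branch 2 (−jX_C): Z₂ = −j94.0 Ω
Parallel: Z = Z₁Z₂/(Z₁+Z₂), |Z| = 85.3 Ω, ∠Z = -56.8°
cos φ = cos(-56.8°) = 0.548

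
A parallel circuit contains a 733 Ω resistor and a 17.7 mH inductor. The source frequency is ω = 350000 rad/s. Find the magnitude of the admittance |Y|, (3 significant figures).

X_L = ωL = 6200 Ω
Parallel: admittances add. Y = 1/R + 1/(jωL)
Y = (0.00136 − j0.000161) S
|Y| = 0.00137 S → |Z| = 1/|Y| = 728 Ω, ∠Z = −∠Y = 6.75°

1.37 mS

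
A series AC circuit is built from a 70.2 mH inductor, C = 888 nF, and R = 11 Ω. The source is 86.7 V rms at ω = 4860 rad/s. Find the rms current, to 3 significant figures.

X_L = ωL = 341 Ω
X_C = 1/(ωC) = 232 Ω
Net reactance X = X_L − X_C = 109 Ω
Z = 11.0 + j109 Ω
|Z| = √(11.0² + 109²) = 110 Ω
I = V/|Z| = 86.7/110 = 788 mA

788 mA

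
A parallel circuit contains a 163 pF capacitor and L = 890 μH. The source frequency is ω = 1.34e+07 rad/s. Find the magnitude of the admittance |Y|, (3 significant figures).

X_L = ωL = 11900 Ω
X_C = 1/(ωC) = 458 Ω
Parallel: admittances add. Y = 1/(jωL) + jωC
Y = (0 + j0.00210) S
|Y| = 0.00210 S → |Z| = 1/|Y| = 476 Ω, ∠Z = −∠Y = -90.0°

2.10 mS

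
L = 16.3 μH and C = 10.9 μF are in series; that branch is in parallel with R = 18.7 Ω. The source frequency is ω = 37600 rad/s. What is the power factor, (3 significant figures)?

0.0972

X_L = ωL = 0.613 Ω
X_C = 1/(ωC) = 2.44 Ω
Branch 1: Z₁ = R = 18.7 Ω
Branch 2 (series LC): Z₂ = j(X_L − X_C) = −j1.83 Ω
Parallel: Z = Z₁Z₂/(Z₁+Z₂), |Z| = 1.82 Ω, ∠Z = -84.4°
cos φ = cos(-84.4°) = 0.0972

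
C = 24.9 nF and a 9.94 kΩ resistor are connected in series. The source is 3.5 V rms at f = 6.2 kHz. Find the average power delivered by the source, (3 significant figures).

1.22 mW

ω = 2πf = 38960 rad/s
X_C = 1/(ωC) = 1030 Ω
Z = 9940 − j1030 Ω
|Z| = √(9940² + 1030²) = 9990 Ω
∠Z = arctan(-1030/9940) = -5.92°
I = V/|Z| = 350 μA
P = VI cos φ = 3.5 × 0.000350 × cos(-5.92°) = 1.22 mW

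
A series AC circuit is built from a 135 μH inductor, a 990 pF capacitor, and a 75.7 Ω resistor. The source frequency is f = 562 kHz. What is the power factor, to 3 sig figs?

ω = 2πf = 3.531e+06 rad/s
X_L = ωL = 477 Ω
X_C = 1/(ωC) = 286 Ω
Net reactance X = X_L − X_C = 191 Ω
Z = 75.7 + j191 Ω
|Z| = √(75.7² + 191²) = 205 Ω
∠Z = arctan(191/75.7) = 68.3°
cos φ = cos(68.3°) = 0.369

0.369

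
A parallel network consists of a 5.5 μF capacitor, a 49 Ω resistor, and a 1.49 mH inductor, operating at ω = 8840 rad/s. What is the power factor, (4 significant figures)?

X_L = ωL = 13.17 Ω
X_C = 1/(ωC) = 20.57 Ω
Parallel: admittances add. Y = 1/R + 1/(jωL) + jωC
Y = (0.02041 − j0.02730) S
|Y| = 0.03409 S → |Z| = 1/|Y| = 29.34 Ω, ∠Z = −∠Y = 53.22°
cos φ = cos(53.22°) = 0.5987

0.5987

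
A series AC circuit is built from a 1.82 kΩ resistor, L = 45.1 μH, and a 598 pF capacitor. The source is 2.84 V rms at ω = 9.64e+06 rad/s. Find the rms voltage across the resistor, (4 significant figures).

2.811 V

X_L = ωL = 434.8 Ω
X_C = 1/(ωC) = 173.5 Ω
Net reactance X = X_L − X_C = 261.3 Ω
Z = 1820 + j261.3 Ω
|Z| = √(1820² + 261.3²) = 1839 Ω
I = V/|Z| = 1.545 mA
V_R = I·|Z_R| = 0.001545 × 1820 = 2.811 V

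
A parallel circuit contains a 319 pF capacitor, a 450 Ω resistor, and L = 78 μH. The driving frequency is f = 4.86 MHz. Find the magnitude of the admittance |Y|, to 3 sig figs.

9.58 mS

ω = 2πf = 3.054e+07 rad/s
X_L = ωL = 2380 Ω
X_C = 1/(ωC) = 103 Ω
Parallel: admittances add. Y = 1/R + 1/(jωL) + jωC
Y = (0.00222 + j0.00932) S
|Y| = 0.00958 S → |Z| = 1/|Y| = 104 Ω, ∠Z = −∠Y = -76.6°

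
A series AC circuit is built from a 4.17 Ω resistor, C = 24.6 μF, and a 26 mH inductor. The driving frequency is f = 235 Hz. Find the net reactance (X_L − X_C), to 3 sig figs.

ω = 2πf = 1477 rad/s
X_L = ωL = 38.4 Ω
X_C = 1/(ωC) = 27.5 Ω
X = 38.4 − 27.5 = 10.9 Ω

10.9 Ω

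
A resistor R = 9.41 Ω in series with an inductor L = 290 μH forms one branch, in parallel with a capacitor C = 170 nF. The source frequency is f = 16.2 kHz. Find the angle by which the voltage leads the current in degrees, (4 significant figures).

53.91°

ω = 2πf = 101800 rad/s
X_L = ωL = 29.52 Ω
X_C = 1/(ωC) = 57.79 Ω
Branch 1 (R+jX_L): Z₁ = 9.410 + j29.52 Ω, |Z₁| = 30.98 Ω
Branch 2 (−jX_C): Z₂ = −j57.79 Ω
Parallel: Z = Z₁Z₂/(Z₁+Z₂), |Z| = 60.09 Ω, ∠Z = 53.91°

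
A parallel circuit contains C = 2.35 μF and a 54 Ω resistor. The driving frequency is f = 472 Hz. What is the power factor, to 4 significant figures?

0.9359

ω = 2πf = 2966 rad/s
X_C = 1/(ωC) = 143.5 Ω
Parallel: admittances add. Y = 1/R + jωC
Y = (0.01852 + j0.006969) S
|Y| = 0.01979 S → |Z| = 1/|Y| = 50.54 Ω, ∠Z = −∠Y = -20.62°
cos φ = cos(-20.62°) = 0.9359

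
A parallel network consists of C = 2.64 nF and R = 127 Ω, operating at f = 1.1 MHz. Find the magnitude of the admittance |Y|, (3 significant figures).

ω = 2πf = 6.912e+06 rad/s
X_C = 1/(ωC) = 54.8 Ω
Parallel: admittances add. Y = 1/R + jωC
Y = (0.00787 + j0.0182) S
|Y| = 0.0199 S → |Z| = 1/|Y| = 50.3 Ω, ∠Z = −∠Y = -66.7°

19.9 mS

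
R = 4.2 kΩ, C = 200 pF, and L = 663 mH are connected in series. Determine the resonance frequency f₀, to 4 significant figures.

ω₀ = 1/√(LC) = 1/√(0.663 × 2e-10) = 86840 rad/s
f₀ = ω₀/(2π) = 13.82 kHz

13.82 kHz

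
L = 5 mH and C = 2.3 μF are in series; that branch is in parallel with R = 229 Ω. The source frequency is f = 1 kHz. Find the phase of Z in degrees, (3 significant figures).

ω = 2πf = 6283 rad/s
X_L = ωL = 31.4 Ω
X_C = 1/(ωC) = 69.2 Ω
Branch 1: Z₁ = R = 229 Ω
Branch 2 (series LC): Z₂ = j(X_L − X_C) = −j37.8 Ω
Parallel: Z = Z₁Z₂/(Z₁+Z₂), |Z| = 37.3 Ω, ∠Z = -80.6°

-80.6°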